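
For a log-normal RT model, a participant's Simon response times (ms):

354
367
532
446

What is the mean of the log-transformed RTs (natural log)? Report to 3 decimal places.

ln(RT): 5.8693, 5.9054, 6.2766, 6.1003
Σ ln(RT) = 24.1516
Mean = 24.1516/4 = 6.03791

6.038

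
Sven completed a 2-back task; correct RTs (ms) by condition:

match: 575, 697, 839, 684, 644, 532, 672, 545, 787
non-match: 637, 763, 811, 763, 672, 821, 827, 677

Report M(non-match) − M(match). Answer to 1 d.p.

82.5 ms

M(match) = 5975/9 = 663.889
M(non-match) = 5971/8 = 746.375
Difference = 746.375 − 663.889 = 82.486 ms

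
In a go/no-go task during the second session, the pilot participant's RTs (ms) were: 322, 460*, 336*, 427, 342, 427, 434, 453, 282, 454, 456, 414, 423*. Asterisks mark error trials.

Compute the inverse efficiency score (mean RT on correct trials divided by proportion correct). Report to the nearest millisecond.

Correct trials (n=10): 322, 427, 342, 427, 434, 453, 282, 454, 456, 414
Mean correct RT = 4011/10 = 401.1000 ms
Proportion correct = 10/13
IES = 401.1000 / (10/13) = 521.430 ms

521 ms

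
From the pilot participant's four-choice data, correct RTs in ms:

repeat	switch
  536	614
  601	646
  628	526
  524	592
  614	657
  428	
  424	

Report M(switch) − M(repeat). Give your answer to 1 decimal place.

70.6 ms

M(repeat) = 3755/7 = 536.429
M(switch) = 3035/5 = 607.000
Difference = 607.000 − 536.429 = 70.571 ms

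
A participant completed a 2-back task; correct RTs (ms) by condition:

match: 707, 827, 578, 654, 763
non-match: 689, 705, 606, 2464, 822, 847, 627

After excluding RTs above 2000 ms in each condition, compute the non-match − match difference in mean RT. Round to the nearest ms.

10 ms

non-match: exclude 2464
M(match) = 3529/5 = 705.800
M(non-match) = 4296/6 = 716.000
Difference = 716.000 − 705.800 = 10.200 ms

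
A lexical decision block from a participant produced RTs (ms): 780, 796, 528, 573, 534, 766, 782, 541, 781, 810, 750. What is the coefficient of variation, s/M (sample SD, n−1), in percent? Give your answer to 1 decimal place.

17.4%

n = 11, Σ = 7641, M = 694.6364
Σ(x−M)² = 146090.545; s = √(146090.545/10) = 120.8679
CV = 120.8679 / 694.6364 = 0.17400 = 17.400%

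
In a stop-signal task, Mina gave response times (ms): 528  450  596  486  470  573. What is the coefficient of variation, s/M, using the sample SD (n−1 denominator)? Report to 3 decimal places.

n = 6, Σ = 3103, M = 517.1667
Σ(x−M)² = 17156.833; s = √(17156.833/5) = 58.5779
CV = 58.5779 / 517.1667 = 0.11327

0.113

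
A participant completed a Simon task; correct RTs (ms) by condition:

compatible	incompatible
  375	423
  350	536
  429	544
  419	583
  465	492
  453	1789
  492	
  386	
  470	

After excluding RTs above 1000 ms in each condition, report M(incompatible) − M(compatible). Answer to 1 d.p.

incompatible: exclude 1789
M(compatible) = 3839/9 = 426.556
M(incompatible) = 2578/5 = 515.600
Difference = 515.600 − 426.556 = 89.044 ms

89.0 ms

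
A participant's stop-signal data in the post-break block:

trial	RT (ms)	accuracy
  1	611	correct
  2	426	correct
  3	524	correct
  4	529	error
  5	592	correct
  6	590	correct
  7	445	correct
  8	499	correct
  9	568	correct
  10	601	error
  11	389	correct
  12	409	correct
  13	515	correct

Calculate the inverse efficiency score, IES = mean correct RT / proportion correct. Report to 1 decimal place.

598.2 ms

Correct trials (n=11): 611, 426, 524, 592, 590, 445, 499, 568, 389, 409, 515
Mean correct RT = 5568/11 = 506.1818 ms
Proportion correct = 11/13
IES = 506.1818 / (11/13) = 598.215 ms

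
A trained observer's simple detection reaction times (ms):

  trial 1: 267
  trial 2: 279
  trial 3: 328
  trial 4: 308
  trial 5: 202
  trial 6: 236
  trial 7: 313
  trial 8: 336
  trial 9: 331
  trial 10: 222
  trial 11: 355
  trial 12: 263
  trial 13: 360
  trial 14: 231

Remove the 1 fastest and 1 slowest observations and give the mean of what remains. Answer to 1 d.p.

Sorted: 202, 222, 231, 236, 263, 267, 279, 308, 313, 328, 331, 336, 355, 360
Drop lowest 1 (202) and highest 1 (360)
Remaining (n=12): Σ = 3469, mean = 3469/12 = 289.083

289.1 ms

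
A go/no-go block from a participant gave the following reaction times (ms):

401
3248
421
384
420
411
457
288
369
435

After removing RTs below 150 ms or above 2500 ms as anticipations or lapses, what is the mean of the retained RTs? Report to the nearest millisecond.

Excluded: 3248
Retained (n=9): Σ = 3586
Mean = 3586/9 = 398.4444

398 ms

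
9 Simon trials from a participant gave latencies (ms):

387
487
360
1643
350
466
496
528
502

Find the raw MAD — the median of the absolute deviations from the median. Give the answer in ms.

Sorted: 350, 360, 387, 466, 487, 496, 502, 528, 1643 → median = 487
|x − 487|: 100, 0, 127, 1156, 137, 21, 9, 41, 15
Sorted deviations: 0, 9, 15, 21, 41, 100, 127, 137, 1156 → MAD = 41

41 ms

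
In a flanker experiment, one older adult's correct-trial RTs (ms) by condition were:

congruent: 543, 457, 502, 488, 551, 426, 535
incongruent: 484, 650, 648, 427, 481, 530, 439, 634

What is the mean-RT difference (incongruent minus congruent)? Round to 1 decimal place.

36.3 ms

M(congruent) = 3502/7 = 500.286
M(incongruent) = 4293/8 = 536.625
Difference = 536.625 − 500.286 = 36.339 ms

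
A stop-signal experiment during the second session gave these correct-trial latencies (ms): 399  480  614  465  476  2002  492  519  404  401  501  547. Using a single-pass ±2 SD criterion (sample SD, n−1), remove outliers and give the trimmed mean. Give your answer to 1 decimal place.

481.6 ms

n = 12, ΣRT = 7300, M = 608.333
Σ(x−M)² = 2162220.67; s = √(2162220.67/11) = 443.357
Cutoffs: 608.333 ± 2·443.357 → [-278.4, 1495.0]
Outside: 2002 → excluded.
Retained (n=11): Σ = 5298, mean = 5298/11 = 481.636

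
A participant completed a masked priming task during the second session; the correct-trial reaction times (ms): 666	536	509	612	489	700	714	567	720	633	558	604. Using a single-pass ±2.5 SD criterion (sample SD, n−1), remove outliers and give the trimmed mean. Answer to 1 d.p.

n = 12, ΣRT = 7308, M = 609.000
Σ(x−M)² = 69580.00; s = √(69580.00/11) = 79.533
Cutoffs: 609.000 ± 2.5·79.533 → [410.2, 807.8]
No RTs fall outside the cutoffs; all 12 retained. Mean = 7308/12 = 609.000

609.0 ms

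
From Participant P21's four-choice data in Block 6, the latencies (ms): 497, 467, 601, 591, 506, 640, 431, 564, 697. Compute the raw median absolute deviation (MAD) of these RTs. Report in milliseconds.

Sorted: 431, 467, 497, 506, 564, 591, 601, 640, 697 → median = 564
|x − 564|: 67, 97, 37, 27, 58, 76, 133, 0, 133
Sorted deviations: 0, 27, 37, 58, 67, 76, 97, 133, 133 → MAD = 67

67 ms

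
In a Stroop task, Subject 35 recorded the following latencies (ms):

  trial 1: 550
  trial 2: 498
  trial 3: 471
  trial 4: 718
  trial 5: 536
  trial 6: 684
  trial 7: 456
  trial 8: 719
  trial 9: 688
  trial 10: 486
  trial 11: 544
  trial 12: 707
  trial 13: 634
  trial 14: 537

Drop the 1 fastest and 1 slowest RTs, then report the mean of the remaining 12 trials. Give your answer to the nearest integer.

Sorted: 456, 471, 486, 498, 536, 537, 544, 550, 634, 684, 688, 707, 718, 719
Drop lowest 1 (456) and highest 1 (719)
Remaining (n=12): Σ = 7053, mean = 7053/12 = 587.750

588 ms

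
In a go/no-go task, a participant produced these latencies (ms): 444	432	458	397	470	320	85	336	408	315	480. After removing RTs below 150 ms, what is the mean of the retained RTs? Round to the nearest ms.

Excluded: 85
Retained (n=10): Σ = 4060
Mean = 4060/10 = 406.0000

406 ms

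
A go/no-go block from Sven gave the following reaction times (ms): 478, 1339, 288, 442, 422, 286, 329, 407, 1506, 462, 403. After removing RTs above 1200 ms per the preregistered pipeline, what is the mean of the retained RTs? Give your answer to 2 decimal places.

Excluded: 1339, 1506
Retained (n=9): Σ = 3517
Mean = 3517/9 = 390.7778

390.78 ms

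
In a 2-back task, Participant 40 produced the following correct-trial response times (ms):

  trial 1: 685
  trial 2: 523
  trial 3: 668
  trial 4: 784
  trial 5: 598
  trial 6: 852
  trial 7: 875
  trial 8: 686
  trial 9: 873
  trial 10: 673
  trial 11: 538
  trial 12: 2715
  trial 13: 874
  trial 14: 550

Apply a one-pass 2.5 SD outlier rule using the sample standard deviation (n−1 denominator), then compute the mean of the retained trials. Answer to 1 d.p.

n = 14, ΣRT = 11894, M = 849.571
Σ(x−M)² = 3960663.43; s = √(3960663.43/13) = 551.966
Cutoffs: 849.571 ± 2.5·551.966 → [-530.3, 2229.5]
Outside: 2715 → excluded.
Retained (n=13): Σ = 9179, mean = 9179/13 = 706.077

706.1 ms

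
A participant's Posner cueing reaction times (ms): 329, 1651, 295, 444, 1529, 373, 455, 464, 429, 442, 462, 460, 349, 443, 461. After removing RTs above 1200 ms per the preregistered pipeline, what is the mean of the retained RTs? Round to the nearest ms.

416 ms

Excluded: 1529, 1651
Retained (n=13): Σ = 5406
Mean = 5406/13 = 415.8462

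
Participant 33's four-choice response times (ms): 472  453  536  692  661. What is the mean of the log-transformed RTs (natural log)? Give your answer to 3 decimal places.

ln(RT): 6.1570, 6.1159, 6.2841, 6.5396, 6.4938
Σ ln(RT) = 31.5903
Mean = 31.5903/5 = 6.31807

6.318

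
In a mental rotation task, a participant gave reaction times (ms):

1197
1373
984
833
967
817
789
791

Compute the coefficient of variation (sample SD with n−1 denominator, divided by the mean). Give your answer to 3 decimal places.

n = 8, Σ = 7751, M = 968.8750
Σ(x−M)² = 321112.875; s = √(321112.875/7) = 214.1805
CV = 214.1805 / 968.8750 = 0.22106

0.221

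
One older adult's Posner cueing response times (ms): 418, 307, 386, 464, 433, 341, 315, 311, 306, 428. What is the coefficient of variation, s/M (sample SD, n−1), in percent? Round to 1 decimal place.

16.6%

n = 10, Σ = 3709, M = 370.9000
Σ(x−M)² = 34132.900; s = √(34132.900/9) = 61.5836
CV = 61.5836 / 370.9000 = 0.16604 = 16.604%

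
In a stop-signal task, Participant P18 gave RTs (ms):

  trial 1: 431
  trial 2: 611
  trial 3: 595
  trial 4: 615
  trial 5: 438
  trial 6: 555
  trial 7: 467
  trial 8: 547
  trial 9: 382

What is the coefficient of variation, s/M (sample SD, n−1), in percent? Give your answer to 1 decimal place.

n = 9, Σ = 4641, M = 515.6667
Σ(x−M)² = 61214.000; s = √(61214.000/8) = 87.4743
CV = 87.4743 / 515.6667 = 0.16963 = 16.963%

17.0%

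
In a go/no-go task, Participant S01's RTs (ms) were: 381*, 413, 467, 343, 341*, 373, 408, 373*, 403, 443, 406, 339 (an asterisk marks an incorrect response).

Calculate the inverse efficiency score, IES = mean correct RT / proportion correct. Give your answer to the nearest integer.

533 ms

Correct trials (n=9): 413, 467, 343, 373, 408, 403, 443, 406, 339
Mean correct RT = 3595/9 = 399.4444 ms
Proportion correct = 9/12
IES = 399.4444 / (9/12) = 532.593 ms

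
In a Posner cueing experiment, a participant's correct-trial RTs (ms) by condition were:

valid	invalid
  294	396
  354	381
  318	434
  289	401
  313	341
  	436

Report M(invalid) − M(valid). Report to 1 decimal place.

M(valid) = 1568/5 = 313.600
M(invalid) = 2389/6 = 398.167
Difference = 398.167 − 313.600 = 84.567 ms

84.6 ms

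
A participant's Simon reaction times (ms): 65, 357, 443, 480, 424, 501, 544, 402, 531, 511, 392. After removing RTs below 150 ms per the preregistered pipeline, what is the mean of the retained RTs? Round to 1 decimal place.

458.5 ms

Excluded: 65
Retained (n=10): Σ = 4585
Mean = 4585/10 = 458.5000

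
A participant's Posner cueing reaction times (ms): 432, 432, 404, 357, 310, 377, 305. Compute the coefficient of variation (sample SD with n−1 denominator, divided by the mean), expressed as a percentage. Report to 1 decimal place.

14.1%

n = 7, Σ = 2617, M = 373.8571
Σ(x−M)² = 16782.857; s = √(16782.857/6) = 52.8880
CV = 52.8880 / 373.8571 = 0.14147 = 14.147%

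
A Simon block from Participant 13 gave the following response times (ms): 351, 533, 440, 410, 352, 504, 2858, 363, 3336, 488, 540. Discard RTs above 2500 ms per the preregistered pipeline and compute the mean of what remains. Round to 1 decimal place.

442.3 ms

Excluded: 2858, 3336
Retained (n=9): Σ = 3981
Mean = 3981/9 = 442.3333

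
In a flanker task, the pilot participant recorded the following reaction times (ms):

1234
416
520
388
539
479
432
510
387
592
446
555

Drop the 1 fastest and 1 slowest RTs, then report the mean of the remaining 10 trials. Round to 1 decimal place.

487.7 ms

Sorted: 387, 388, 416, 432, 446, 479, 510, 520, 539, 555, 592, 1234
Drop lowest 1 (387) and highest 1 (1234)
Remaining (n=10): Σ = 4877, mean = 4877/10 = 487.700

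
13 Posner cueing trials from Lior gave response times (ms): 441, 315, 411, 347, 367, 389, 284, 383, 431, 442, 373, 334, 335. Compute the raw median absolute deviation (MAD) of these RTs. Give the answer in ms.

Sorted: 284, 315, 334, 335, 347, 367, 373, 383, 389, 411, 431, 441, 442 → median = 373
|x − 373|: 68, 58, 38, 26, 6, 16, 89, 10, 58, 69, 0, 39, 38
Sorted deviations: 0, 6, 10, 16, 26, 38, 38, 39, 58, 58, 68, 69, 89 → MAD = 38

38 ms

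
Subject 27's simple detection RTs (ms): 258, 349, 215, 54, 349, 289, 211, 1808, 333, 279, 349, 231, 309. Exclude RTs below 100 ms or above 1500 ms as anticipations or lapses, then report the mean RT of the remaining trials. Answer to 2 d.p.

Excluded: 54, 1808
Retained (n=11): Σ = 3172
Mean = 3172/11 = 288.3636

288.36 ms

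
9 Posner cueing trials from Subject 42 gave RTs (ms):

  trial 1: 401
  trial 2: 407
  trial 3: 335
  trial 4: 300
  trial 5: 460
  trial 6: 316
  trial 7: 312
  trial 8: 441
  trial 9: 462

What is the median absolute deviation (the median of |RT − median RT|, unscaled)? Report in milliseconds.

Sorted: 300, 312, 316, 335, 401, 407, 441, 460, 462 → median = 401
|x − 401|: 0, 6, 66, 101, 59, 85, 89, 40, 61
Sorted deviations: 0, 6, 40, 59, 61, 66, 85, 89, 101 → MAD = 61

61 ms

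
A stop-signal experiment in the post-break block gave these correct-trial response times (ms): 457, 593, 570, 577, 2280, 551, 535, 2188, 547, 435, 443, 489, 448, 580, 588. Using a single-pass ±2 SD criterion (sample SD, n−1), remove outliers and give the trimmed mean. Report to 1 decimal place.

524.1 ms

n = 15, ΣRT = 11281, M = 752.067
Σ(x−M)² = 5116484.93; s = √(5116484.93/14) = 604.536
Cutoffs: 752.067 ± 2·604.536 → [-457.0, 1961.1]
Outside: 2188, 2280 → excluded.
Retained (n=13): Σ = 6813, mean = 6813/13 = 524.077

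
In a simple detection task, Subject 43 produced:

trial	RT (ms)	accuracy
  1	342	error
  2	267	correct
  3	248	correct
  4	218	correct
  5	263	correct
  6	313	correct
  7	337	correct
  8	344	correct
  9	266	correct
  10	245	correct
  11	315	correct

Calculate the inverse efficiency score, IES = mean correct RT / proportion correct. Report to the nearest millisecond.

310 ms

Correct trials (n=10): 267, 248, 218, 263, 313, 337, 344, 266, 245, 315
Mean correct RT = 2816/10 = 281.6000 ms
Proportion correct = 10/11
IES = 281.6000 / (10/11) = 309.760 ms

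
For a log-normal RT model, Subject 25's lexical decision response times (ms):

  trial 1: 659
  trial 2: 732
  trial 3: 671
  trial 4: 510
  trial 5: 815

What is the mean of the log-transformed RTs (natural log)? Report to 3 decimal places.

ln(RT): 6.4907, 6.5958, 6.5088, 6.2344, 6.7032
Σ ln(RT) = 32.5329
Mean = 32.5329/5 = 6.50657

6.507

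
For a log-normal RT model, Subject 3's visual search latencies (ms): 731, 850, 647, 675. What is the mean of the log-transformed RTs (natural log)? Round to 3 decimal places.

6.582

ln(RT): 6.5944, 6.7452, 6.4723, 6.5147
Σ ln(RT) = 26.3267
Mean = 26.3267/4 = 6.58168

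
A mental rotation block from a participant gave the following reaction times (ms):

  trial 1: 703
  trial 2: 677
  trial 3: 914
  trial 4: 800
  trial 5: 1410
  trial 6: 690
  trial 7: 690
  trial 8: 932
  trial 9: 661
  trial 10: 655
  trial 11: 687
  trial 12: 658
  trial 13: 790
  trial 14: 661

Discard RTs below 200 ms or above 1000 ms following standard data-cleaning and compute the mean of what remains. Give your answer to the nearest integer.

732 ms

Excluded: 1410
Retained (n=13): Σ = 9518
Mean = 9518/13 = 732.1538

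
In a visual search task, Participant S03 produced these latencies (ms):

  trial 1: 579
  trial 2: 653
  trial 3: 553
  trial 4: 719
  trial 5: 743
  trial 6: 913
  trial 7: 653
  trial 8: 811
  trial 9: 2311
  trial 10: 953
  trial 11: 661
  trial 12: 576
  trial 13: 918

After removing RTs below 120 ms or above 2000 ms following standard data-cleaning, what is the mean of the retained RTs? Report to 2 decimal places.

Excluded: 2311
Retained (n=12): Σ = 8732
Mean = 8732/12 = 727.6667

727.67 ms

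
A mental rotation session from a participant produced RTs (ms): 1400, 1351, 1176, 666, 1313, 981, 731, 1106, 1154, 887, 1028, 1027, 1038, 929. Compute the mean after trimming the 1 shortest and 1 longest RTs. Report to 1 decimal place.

Sorted: 666, 731, 887, 929, 981, 1027, 1028, 1038, 1106, 1154, 1176, 1313, 1351, 1400
Drop lowest 1 (666) and highest 1 (1400)
Remaining (n=12): Σ = 12721, mean = 12721/12 = 1060.083

1060.1 ms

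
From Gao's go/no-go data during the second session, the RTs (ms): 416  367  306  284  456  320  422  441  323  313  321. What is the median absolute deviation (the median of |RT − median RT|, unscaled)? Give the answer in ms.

39 ms

Sorted: 284, 306, 313, 320, 321, 323, 367, 416, 422, 441, 456 → median = 323
|x − 323|: 93, 44, 17, 39, 133, 3, 99, 118, 0, 10, 2
Sorted deviations: 0, 2, 3, 10, 17, 39, 44, 93, 99, 118, 133 → MAD = 39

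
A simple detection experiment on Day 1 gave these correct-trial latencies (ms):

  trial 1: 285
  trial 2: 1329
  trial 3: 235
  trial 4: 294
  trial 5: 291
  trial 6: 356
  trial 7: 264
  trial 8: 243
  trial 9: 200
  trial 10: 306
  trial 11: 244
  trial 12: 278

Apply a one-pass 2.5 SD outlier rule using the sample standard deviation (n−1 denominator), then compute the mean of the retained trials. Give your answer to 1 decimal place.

n = 12, ΣRT = 4325, M = 360.417
Σ(x−M)² = 1040942.92; s = √(1040942.92/11) = 307.622
Cutoffs: 360.417 ± 2.5·307.622 → [-408.6, 1129.5]
Outside: 1329 → excluded.
Retained (n=11): Σ = 2996, mean = 2996/11 = 272.364

272.4 ms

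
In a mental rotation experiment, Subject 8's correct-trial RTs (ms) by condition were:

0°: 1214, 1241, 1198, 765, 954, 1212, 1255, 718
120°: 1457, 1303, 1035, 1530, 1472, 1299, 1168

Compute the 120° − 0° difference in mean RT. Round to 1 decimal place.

M(0°) = 8557/8 = 1069.625
M(120°) = 9264/7 = 1323.429
Difference = 1323.429 − 1069.625 = 253.804 ms

253.8 ms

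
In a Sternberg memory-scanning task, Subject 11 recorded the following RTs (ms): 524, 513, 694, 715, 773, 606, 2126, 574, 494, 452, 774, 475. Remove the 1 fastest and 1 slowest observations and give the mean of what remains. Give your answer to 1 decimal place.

614.2 ms

Sorted: 452, 475, 494, 513, 524, 574, 606, 694, 715, 773, 774, 2126
Drop lowest 1 (452) and highest 1 (2126)
Remaining (n=10): Σ = 6142, mean = 6142/10 = 614.200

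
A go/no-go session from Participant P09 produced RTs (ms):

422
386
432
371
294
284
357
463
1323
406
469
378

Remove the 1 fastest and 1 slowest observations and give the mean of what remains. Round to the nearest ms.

398 ms

Sorted: 284, 294, 357, 371, 378, 386, 406, 422, 432, 463, 469, 1323
Drop lowest 1 (284) and highest 1 (1323)
Remaining (n=10): Σ = 3978, mean = 3978/10 = 397.800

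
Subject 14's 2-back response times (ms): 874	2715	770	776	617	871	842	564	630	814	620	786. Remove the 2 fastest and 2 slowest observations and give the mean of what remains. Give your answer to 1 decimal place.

Sorted: 564, 617, 620, 630, 770, 776, 786, 814, 842, 871, 874, 2715
Drop lowest 2 (564, 617) and highest 2 (874, 2715)
Remaining (n=8): Σ = 6109, mean = 6109/8 = 763.625

763.6 ms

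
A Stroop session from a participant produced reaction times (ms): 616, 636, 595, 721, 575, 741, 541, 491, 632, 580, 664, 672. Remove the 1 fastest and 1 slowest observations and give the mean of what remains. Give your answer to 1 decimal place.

623.2 ms

Sorted: 491, 541, 575, 580, 595, 616, 632, 636, 664, 672, 721, 741
Drop lowest 1 (491) and highest 1 (741)
Remaining (n=10): Σ = 6232, mean = 6232/10 = 623.200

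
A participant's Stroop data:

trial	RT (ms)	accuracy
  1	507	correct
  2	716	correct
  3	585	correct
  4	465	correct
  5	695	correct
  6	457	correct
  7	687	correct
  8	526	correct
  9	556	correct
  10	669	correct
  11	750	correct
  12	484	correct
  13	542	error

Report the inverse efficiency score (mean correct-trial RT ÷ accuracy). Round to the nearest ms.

641 ms

Correct trials (n=12): 507, 716, 585, 465, 695, 457, 687, 526, 556, 669, 750, 484
Mean correct RT = 7097/12 = 591.4167 ms
Proportion correct = 12/13
IES = 591.4167 / (12/13) = 640.701 ms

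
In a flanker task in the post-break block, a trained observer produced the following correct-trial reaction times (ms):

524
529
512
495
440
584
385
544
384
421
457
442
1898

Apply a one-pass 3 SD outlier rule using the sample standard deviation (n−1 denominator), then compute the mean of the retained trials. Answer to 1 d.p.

476.4 ms

n = 13, ΣRT = 7615, M = 585.769
Σ(x−M)² = 1911084.31; s = √(1911084.31/12) = 399.070
Cutoffs: 585.769 ± 3·399.070 → [-611.4, 1783.0]
Outside: 1898 → excluded.
Retained (n=12): Σ = 5717, mean = 5717/12 = 476.417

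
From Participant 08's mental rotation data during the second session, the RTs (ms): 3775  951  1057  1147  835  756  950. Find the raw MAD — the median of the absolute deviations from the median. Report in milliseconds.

116 ms

Sorted: 756, 835, 950, 951, 1057, 1147, 3775 → median = 951
|x − 951|: 2824, 0, 106, 196, 116, 195, 1
Sorted deviations: 0, 1, 106, 116, 195, 196, 2824 → MAD = 116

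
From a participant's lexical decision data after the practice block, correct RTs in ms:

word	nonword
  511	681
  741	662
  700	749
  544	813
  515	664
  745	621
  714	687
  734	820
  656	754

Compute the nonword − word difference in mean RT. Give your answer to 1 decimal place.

65.7 ms

M(word) = 5860/9 = 651.111
M(nonword) = 6451/9 = 716.778
Difference = 716.778 − 651.111 = 65.667 ms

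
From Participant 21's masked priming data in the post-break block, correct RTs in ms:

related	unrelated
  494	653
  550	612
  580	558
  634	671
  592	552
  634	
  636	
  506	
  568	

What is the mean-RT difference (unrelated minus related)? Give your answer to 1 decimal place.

32.1 ms

M(related) = 5194/9 = 577.111
M(unrelated) = 3046/5 = 609.200
Difference = 609.200 − 577.111 = 32.089 ms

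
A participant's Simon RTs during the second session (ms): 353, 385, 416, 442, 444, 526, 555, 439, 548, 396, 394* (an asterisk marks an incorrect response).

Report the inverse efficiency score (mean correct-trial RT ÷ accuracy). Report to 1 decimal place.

Correct trials (n=10): 353, 385, 416, 442, 444, 526, 555, 439, 548, 396
Mean correct RT = 4504/10 = 450.4000 ms
Proportion correct = 10/11
IES = 450.4000 / (10/11) = 495.440 ms

495.4 ms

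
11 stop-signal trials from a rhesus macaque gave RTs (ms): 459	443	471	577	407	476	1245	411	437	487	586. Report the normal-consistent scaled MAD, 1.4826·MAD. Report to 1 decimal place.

Sorted: 407, 411, 437, 443, 459, 471, 476, 487, 577, 586, 1245 → median = 471
|x − 471| sorted: 0, 5, 12, 16, 28, 34, 60, 64, 106, 115, 774 → MAD = 34
Robust SD ≈ 1.4826 × 34 = 50.408

50.4 ms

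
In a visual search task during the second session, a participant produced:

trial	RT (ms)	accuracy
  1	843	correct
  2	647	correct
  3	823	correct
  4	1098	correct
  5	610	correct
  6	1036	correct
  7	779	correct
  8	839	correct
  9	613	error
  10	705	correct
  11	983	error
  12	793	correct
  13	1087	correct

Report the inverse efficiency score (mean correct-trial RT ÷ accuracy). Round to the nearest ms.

995 ms

Correct trials (n=11): 843, 647, 823, 1098, 610, 1036, 779, 839, 705, 793, 1087
Mean correct RT = 9260/11 = 841.8182 ms
Proportion correct = 11/13
IES = 841.8182 / (11/13) = 994.876 ms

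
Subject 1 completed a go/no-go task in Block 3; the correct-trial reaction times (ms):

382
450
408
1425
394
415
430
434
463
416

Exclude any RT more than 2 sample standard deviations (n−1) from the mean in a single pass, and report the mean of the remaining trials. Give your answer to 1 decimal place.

421.3 ms

n = 10, ΣRT = 5217, M = 521.700
Σ(x−M)² = 911946.10; s = √(911946.10/9) = 318.320
Cutoffs: 521.700 ± 2·318.320 → [-114.9, 1158.3]
Outside: 1425 → excluded.
Retained (n=9): Σ = 3792, mean = 3792/9 = 421.333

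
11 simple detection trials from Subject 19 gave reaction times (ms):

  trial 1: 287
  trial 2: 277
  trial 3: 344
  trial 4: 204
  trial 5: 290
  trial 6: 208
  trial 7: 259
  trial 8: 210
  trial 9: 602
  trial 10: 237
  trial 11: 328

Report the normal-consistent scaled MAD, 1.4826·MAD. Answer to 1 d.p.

Sorted: 204, 208, 210, 237, 259, 277, 287, 290, 328, 344, 602 → median = 277
|x − 277| sorted: 0, 10, 13, 18, 40, 51, 67, 67, 69, 73, 325 → MAD = 51
Robust SD ≈ 1.4826 × 51 = 75.613

75.6 ms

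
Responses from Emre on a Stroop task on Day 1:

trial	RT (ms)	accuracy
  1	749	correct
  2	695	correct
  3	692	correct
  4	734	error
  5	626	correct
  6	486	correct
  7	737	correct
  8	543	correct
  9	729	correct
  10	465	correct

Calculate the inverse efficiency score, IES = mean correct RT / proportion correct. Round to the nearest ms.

Correct trials (n=9): 749, 695, 692, 626, 486, 737, 543, 729, 465
Mean correct RT = 5722/9 = 635.7778 ms
Proportion correct = 9/10
IES = 635.7778 / (9/10) = 706.420 ms

706 ms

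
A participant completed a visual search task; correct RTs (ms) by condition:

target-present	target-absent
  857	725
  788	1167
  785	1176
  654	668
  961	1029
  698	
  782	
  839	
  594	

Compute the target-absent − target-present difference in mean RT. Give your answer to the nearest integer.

M(target-present) = 6958/9 = 773.111
M(target-absent) = 4765/5 = 953.000
Difference = 953.000 − 773.111 = 179.889 ms

180 ms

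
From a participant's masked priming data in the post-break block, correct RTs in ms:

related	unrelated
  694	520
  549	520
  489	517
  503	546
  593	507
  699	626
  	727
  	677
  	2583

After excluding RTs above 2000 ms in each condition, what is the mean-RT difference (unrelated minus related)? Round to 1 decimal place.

-7.8 ms

unrelated: exclude 2583
M(related) = 3527/6 = 587.833
M(unrelated) = 4640/8 = 580.000
Difference = 580.000 − 587.833 = -7.833 ms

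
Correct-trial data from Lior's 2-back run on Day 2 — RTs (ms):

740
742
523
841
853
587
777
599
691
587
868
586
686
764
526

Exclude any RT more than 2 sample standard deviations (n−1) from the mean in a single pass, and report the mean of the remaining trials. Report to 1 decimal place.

n = 15, ΣRT = 10370, M = 691.333
Σ(x−M)² = 194393.33; s = √(194393.33/14) = 117.836
Cutoffs: 691.333 ± 2·117.836 → [455.7, 927.0]
No RTs fall outside the cutoffs; all 15 retained. Mean = 10370/15 = 691.333

691.3 ms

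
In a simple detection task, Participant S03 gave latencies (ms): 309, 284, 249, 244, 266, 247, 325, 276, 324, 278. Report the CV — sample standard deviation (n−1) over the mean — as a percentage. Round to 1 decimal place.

n = 10, Σ = 2802, M = 280.2000
Σ(x−M)² = 8379.600; s = √(8379.600/9) = 30.5134
CV = 30.5134 / 280.2000 = 0.10890 = 10.890%

10.9%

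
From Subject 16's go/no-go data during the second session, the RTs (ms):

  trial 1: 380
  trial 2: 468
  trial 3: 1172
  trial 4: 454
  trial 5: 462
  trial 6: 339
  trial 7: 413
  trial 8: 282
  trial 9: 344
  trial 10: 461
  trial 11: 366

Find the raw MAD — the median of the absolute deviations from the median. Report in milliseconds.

49 ms

Sorted: 282, 339, 344, 366, 380, 413, 454, 461, 462, 468, 1172 → median = 413
|x − 413|: 33, 55, 759, 41, 49, 74, 0, 131, 69, 48, 47
Sorted deviations: 0, 33, 41, 47, 48, 49, 55, 69, 74, 131, 759 → MAD = 49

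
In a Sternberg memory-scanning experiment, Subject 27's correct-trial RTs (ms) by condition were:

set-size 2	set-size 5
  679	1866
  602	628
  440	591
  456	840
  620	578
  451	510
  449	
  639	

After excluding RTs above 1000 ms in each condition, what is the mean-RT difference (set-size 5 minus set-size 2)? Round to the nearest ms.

set-size 5: exclude 1866
M(set-size 2) = 4336/8 = 542.000
M(set-size 5) = 3147/5 = 629.400
Difference = 629.400 − 542.000 = 87.400 ms

87 ms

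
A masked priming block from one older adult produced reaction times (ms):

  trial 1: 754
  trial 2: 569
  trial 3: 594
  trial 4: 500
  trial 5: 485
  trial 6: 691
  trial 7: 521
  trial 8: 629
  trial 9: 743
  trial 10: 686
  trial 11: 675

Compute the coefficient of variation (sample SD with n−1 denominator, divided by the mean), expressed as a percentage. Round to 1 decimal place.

15.3%

n = 11, Σ = 6847, M = 622.4545
Σ(x−M)² = 91224.727; s = √(91224.727/10) = 95.5116
CV = 95.5116 / 622.4545 = 0.15344 = 15.344%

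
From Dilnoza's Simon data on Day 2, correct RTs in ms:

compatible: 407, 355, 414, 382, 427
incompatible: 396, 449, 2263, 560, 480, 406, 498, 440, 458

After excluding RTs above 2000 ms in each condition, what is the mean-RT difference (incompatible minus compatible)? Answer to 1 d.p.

63.9 ms

incompatible: exclude 2263
M(compatible) = 1985/5 = 397.000
M(incompatible) = 3687/8 = 460.875
Difference = 460.875 − 397.000 = 63.875 ms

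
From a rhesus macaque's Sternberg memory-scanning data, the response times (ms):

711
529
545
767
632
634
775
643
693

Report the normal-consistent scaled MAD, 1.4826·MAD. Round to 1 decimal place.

100.8 ms

Sorted: 529, 545, 632, 634, 643, 693, 711, 767, 775 → median = 643
|x − 643| sorted: 0, 9, 11, 50, 68, 98, 114, 124, 132 → MAD = 68
Robust SD ≈ 1.4826 × 68 = 100.817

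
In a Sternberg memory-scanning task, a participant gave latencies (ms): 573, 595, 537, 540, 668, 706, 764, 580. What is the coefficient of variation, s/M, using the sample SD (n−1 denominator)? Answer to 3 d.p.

n = 8, Σ = 4963, M = 620.3750
Σ(x−M)² = 48157.875; s = √(48157.875/7) = 82.9439
CV = 82.9439 / 620.3750 = 0.13370

0.134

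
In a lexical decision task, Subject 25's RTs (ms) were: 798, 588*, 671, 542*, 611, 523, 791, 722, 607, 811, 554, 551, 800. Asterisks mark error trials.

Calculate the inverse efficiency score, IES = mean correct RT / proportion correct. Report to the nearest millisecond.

799 ms

Correct trials (n=11): 798, 671, 611, 523, 791, 722, 607, 811, 554, 551, 800
Mean correct RT = 7439/11 = 676.2727 ms
Proportion correct = 11/13
IES = 676.2727 / (11/13) = 799.231 ms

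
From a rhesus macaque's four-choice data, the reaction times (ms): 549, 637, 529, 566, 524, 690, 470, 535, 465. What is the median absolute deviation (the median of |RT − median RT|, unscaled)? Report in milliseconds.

Sorted: 465, 470, 524, 529, 535, 549, 566, 637, 690 → median = 535
|x − 535|: 14, 102, 6, 31, 11, 155, 65, 0, 70
Sorted deviations: 0, 6, 11, 14, 31, 65, 70, 102, 155 → MAD = 31

31 ms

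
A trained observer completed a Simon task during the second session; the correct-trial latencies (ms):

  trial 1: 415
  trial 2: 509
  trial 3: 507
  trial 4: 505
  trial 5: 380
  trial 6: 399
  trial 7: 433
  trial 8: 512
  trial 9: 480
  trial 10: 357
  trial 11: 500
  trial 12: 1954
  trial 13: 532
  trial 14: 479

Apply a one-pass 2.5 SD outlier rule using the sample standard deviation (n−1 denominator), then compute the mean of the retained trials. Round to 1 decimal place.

462.2 ms

n = 14, ΣRT = 7962, M = 568.714
Σ(x−M)² = 2106940.86; s = √(2106940.86/13) = 402.582
Cutoffs: 568.714 ± 2.5·402.582 → [-437.7, 1575.2]
Outside: 1954 → excluded.
Retained (n=13): Σ = 6008, mean = 6008/13 = 462.154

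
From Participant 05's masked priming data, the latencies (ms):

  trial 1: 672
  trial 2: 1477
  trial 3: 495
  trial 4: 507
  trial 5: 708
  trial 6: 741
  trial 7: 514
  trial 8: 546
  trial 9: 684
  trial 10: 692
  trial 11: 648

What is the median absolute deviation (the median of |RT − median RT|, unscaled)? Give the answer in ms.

Sorted: 495, 507, 514, 546, 648, 672, 684, 692, 708, 741, 1477 → median = 672
|x − 672|: 0, 805, 177, 165, 36, 69, 158, 126, 12, 20, 24
Sorted deviations: 0, 12, 20, 24, 36, 69, 126, 158, 165, 177, 805 → MAD = 69

69 ms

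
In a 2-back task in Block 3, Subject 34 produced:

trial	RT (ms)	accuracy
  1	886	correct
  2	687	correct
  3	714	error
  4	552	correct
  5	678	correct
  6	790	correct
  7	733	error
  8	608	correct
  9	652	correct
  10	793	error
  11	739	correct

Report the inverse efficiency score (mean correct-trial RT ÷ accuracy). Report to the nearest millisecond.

Correct trials (n=8): 886, 687, 552, 678, 790, 608, 652, 739
Mean correct RT = 5592/8 = 699.0000 ms
Proportion correct = 8/11
IES = 699.0000 / (8/11) = 961.125 ms

961 ms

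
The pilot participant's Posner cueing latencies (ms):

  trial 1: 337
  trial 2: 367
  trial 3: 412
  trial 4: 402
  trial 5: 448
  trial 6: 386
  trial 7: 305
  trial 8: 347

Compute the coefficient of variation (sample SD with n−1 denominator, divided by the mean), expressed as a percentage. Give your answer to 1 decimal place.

12.2%

n = 8, Σ = 3004, M = 375.5000
Σ(x−M)² = 14738.000; s = √(14738.000/7) = 45.8849
CV = 45.8849 / 375.5000 = 0.12220 = 12.220%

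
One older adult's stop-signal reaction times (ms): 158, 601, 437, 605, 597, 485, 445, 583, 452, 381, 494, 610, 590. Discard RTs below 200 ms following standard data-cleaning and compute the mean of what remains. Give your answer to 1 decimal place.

Excluded: 158
Retained (n=12): Σ = 6280
Mean = 6280/12 = 523.3333

523.3 ms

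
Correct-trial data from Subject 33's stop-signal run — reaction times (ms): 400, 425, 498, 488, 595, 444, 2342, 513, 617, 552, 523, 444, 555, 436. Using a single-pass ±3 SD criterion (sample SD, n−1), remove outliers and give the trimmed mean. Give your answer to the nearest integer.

n = 14, ΣRT = 8832, M = 630.857
Σ(x−M)² = 3208515.71; s = √(3208515.71/13) = 496.799
Cutoffs: 630.857 ± 3·496.799 → [-859.5, 2121.3]
Outside: 2342 → excluded.
Retained (n=13): Σ = 6490, mean = 6490/13 = 499.231

499 ms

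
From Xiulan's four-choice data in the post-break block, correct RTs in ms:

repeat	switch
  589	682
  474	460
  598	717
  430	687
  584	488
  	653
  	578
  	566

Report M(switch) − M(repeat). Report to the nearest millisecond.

69 ms

M(repeat) = 2675/5 = 535.000
M(switch) = 4831/8 = 603.875
Difference = 603.875 − 535.000 = 68.875 ms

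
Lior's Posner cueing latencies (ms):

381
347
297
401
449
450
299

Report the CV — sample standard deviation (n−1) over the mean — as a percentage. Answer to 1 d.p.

17.0%

n = 7, Σ = 2624, M = 374.8571
Σ(x−M)² = 24456.857; s = √(24456.857/6) = 63.8447
CV = 63.8447 / 374.8571 = 0.17032 = 17.032%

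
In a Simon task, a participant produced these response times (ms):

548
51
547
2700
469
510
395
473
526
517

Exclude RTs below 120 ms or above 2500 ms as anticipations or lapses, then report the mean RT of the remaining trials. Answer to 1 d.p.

Excluded: 51, 2700
Retained (n=8): Σ = 3985
Mean = 3985/8 = 498.1250

498.1 ms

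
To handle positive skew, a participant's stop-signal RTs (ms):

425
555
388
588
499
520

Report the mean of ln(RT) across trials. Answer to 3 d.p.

ln(RT): 6.0521, 6.3190, 5.9610, 6.3767, 6.2126, 6.2538
Σ ln(RT) = 37.1752
Mean = 37.1752/6 = 6.19587

6.196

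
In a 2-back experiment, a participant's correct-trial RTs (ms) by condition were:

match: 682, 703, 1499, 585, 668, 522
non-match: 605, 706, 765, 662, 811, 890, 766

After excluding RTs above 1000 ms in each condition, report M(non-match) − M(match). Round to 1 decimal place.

111.6 ms

match: exclude 1499
M(match) = 3160/5 = 632.000
M(non-match) = 5205/7 = 743.571
Difference = 743.571 − 632.000 = 111.571 ms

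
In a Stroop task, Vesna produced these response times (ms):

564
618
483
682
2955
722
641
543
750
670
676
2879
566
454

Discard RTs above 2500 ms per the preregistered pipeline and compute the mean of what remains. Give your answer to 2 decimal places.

Excluded: 2879, 2955
Retained (n=12): Σ = 7369
Mean = 7369/12 = 614.0833

614.08 ms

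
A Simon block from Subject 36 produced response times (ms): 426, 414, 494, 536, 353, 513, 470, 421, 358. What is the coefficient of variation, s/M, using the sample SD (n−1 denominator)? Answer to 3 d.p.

n = 9, Σ = 3985, M = 442.7778
Σ(x−M)² = 33817.556; s = √(33817.556/8) = 65.0169
CV = 65.0169 / 442.7778 = 0.14684

0.147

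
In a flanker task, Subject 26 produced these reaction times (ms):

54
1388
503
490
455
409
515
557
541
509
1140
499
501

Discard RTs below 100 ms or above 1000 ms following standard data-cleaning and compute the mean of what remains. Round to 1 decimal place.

497.9 ms

Excluded: 54, 1140, 1388
Retained (n=10): Σ = 4979
Mean = 4979/10 = 497.9000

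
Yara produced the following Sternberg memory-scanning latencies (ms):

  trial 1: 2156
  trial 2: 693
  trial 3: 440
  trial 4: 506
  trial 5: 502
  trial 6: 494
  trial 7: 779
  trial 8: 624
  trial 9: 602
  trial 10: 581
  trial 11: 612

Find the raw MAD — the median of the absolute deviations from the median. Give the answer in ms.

Sorted: 440, 494, 502, 506, 581, 602, 612, 624, 693, 779, 2156 → median = 602
|x − 602|: 1554, 91, 162, 96, 100, 108, 177, 22, 0, 21, 10
Sorted deviations: 0, 10, 21, 22, 91, 96, 100, 108, 162, 177, 1554 → MAD = 96

96 ms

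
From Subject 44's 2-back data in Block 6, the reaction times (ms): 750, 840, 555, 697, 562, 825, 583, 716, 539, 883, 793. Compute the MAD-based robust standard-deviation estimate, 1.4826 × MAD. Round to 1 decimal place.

Sorted: 539, 555, 562, 583, 697, 716, 750, 793, 825, 840, 883 → median = 716
|x − 716| sorted: 0, 19, 34, 77, 109, 124, 133, 154, 161, 167, 177 → MAD = 124
Robust SD ≈ 1.4826 × 124 = 183.842

183.8 ms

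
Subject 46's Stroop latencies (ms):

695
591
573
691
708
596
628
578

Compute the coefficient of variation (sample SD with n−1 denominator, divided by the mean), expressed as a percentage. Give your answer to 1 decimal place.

n = 8, Σ = 5060, M = 632.5000
Σ(x−M)² = 22614.000; s = √(22614.000/7) = 56.8381
CV = 56.8381 / 632.5000 = 0.08986 = 8.986%

9.0%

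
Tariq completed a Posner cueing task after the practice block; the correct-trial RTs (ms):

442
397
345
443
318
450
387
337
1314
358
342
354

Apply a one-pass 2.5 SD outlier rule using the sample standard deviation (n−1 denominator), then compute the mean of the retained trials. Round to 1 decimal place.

379.4 ms

n = 12, ΣRT = 5487, M = 457.250
Σ(x−M)² = 823318.25; s = √(823318.25/11) = 273.582
Cutoffs: 457.250 ± 2.5·273.582 → [-226.7, 1141.2]
Outside: 1314 → excluded.
Retained (n=11): Σ = 4173, mean = 4173/11 = 379.364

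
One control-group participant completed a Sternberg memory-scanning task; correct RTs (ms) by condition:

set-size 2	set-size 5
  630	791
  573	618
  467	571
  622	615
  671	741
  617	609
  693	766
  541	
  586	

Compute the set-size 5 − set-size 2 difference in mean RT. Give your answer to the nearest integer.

M(set-size 2) = 5400/9 = 600.000
M(set-size 5) = 4711/7 = 673.000
Difference = 673.000 − 600.000 = 73.000 ms

73 ms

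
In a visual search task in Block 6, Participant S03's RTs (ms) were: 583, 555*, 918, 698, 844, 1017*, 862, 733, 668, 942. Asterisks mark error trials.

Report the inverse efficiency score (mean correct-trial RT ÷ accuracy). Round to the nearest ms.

Correct trials (n=8): 583, 918, 698, 844, 862, 733, 668, 942
Mean correct RT = 6248/8 = 781.0000 ms
Proportion correct = 8/10
IES = 781.0000 / (8/10) = 976.250 ms

976 ms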